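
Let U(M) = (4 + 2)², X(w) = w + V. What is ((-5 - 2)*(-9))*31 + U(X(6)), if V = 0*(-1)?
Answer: 1989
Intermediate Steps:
V = 0
X(w) = w (X(w) = w + 0 = w)
U(M) = 36 (U(M) = 6² = 36)
((-5 - 2)*(-9))*31 + U(X(6)) = ((-5 - 2)*(-9))*31 + 36 = -7*(-9)*31 + 36 = 63*31 + 36 = 1953 + 36 = 1989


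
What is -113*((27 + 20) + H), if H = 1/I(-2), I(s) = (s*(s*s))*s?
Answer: -85089/16 ≈ -5318.1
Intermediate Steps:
I(s) = s**4 (I(s) = (s*s**2)*s = s**3*s = s**4)
H = 1/16 (H = 1/((-2)**4) = 1/16 ≈ 0.062500)
-113*((27 + 20) + H) = -113*((27 + 20) + 1/16) = -113*(47 + 1/16) = -113*753/16 = -85089/16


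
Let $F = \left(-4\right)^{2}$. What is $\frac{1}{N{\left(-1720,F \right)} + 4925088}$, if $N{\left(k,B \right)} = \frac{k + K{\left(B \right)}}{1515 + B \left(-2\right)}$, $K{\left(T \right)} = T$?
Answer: $\frac{1483}{7303903800} \approx 2.0304 \cdot 10^{-7}$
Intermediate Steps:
$F = 16$
$N{\left(k,B \right)} = \frac{B + k}{1515 - 2 B}$ ($N{\left(k,B \right)} = \frac{k + B}{1515 + B \left(-2\right)} = \frac{B + k}{1515 - 2 B}$)
$\frac{1}{N{\left(-1720,F \right)} + 4925088} = \frac{1}{\frac{\left(-1\right) 16 - -1720}{-1515 + 2 \cdot 16} + 4925088} = \frac{1}{\frac{-16 + 1720}{-1515 + 32} + 4925088} = \frac{1}{\frac{1}{-1483} \cdot 1704 + 4925088} = \frac{1}{\left(- \frac{1}{1483}\right) 1704 + 4925088} = \frac{1}{- \frac{1704}{1483} + 4925088} = \frac{1}{\frac{7303903800}{1483}} = \frac{1483}{7303903800}$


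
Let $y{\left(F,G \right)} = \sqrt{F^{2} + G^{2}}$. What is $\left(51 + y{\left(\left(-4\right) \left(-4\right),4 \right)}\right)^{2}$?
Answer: $2873 + 408 \sqrt{17} \approx 4555.2$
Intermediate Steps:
$\left(51 + y{\left(\left(-4\right) \left(-4\right),4 \right)}\right)^{2} = \left(51 + \sqrt{\left(\left(-4\right) \left(-4\right)\right)^{2} + 4^{2}}\right)^{2} = \left(51 + \sqrt{16^{2} + 16}\right)^{2} = \left(51 + \sqrt{256 + 16}\right)^{2} = \left(51 + \sqrt{272}\right)^{2} = \left(51 + 4 \sqrt{17}\right)^{2}$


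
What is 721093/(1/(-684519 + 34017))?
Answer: -469072438686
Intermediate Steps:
721093/(1/(-684519 + 34017)) = 721093/(1/(-650502)) = 721093/(-1/650502) = 721093*(-650502) = -469072438686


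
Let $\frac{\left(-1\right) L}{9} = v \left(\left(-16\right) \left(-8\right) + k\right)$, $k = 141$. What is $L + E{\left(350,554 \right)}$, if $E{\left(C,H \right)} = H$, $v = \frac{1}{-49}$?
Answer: $\frac{29567}{49} \approx 603.41$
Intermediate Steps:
$v = - \frac{1}{49} \approx -0.020408$
$L = \frac{2421}{49}$ ($L = - 9 \left(- \frac{\left(-16\right) \left(-8\right) + 141}{49}\right) = - 9 \left(- \frac{128 + 141}{49}\right) = - 9 \left(\left(- \frac{1}{49}\right) 269\right) = \left(-9\right) \left(- \frac{269}{49}\right) = \frac{2421}{49} \approx 49.408$)
$L + E{\left(350,554 \right)} = \frac{2421}{49} + 554 = \frac{29567}{49}$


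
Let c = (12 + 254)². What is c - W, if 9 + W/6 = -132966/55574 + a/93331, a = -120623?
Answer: 183695179529614/2593388497 ≈ 70832.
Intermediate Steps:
c = 70756 (c = 266² = 70756)
W = -197383035882/2593388497 (W = -54 + 6*(-132966/55574 - 120623/93331) = -54 + 6*(-132966*1/55574 - 120623*1/93331) = -54 + 6*(-66483/27787 - 120623/93331) = -54 + 6*(-9556676174/2593388497) = -54 - 57340057044/2593388497 = -197383035882/2593388497 ≈ -76.110)
c - W = 70756 - 1*(-197383035882/2593388497) = 70756 + 197383035882/2593388497 = 183695179529614/2593388497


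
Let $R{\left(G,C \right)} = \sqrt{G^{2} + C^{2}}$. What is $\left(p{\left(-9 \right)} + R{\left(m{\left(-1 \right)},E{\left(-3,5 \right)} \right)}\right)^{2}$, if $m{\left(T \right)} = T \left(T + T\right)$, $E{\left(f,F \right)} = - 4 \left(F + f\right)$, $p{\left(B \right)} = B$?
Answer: $149 - 36 \sqrt{17} \approx 0.5682$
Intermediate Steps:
$E{\left(f,F \right)} = - 4 F - 4 f$
$m{\left(T \right)} = 2 T^{2}$ ($m{\left(T \right)} = T 2 T = 2 T^{2}$)
$R{\left(G,C \right)} = \sqrt{C^{2} + G^{2}}$
$\left(p{\left(-9 \right)} + R{\left(m{\left(-1 \right)},E{\left(-3,5 \right)} \right)}\right)^{2} = \left(-9 + \sqrt{\left(\left(-4\right) 5 - -12\right)^{2} + \left(2 \left(-1\right)^{2}\right)^{2}}\right)^{2} = \left(-9 + \sqrt{\left(-20 + 12\right)^{2} + \left(2 \cdot 1\right)^{2}}\right)^{2} = \left(-9 + \sqrt{\left(-8\right)^{2} + 2^{2}}\right)^{2} = \left(-9 + \sqrt{64 + 4}\right)^{2} = \left(-9 + \sqrt{68}\right)^{2} = \left(-9 + 2 \sqrt{17}\right)^{2}$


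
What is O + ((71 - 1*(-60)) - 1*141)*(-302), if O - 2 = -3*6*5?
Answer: 2932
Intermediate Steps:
O = -88 (O = 2 - 3*6*5 = 2 - 18*5 = 2 - 90 = -88)
O + ((71 - 1*(-60)) - 1*141)*(-302) = -88 + ((71 - 1*(-60)) - 1*141)*(-302) = -88 + ((71 + 60) - 141)*(-302) = -88 + (131 - 141)*(-302) = -88 - 10*(-302) = -88 + 3020 = 2932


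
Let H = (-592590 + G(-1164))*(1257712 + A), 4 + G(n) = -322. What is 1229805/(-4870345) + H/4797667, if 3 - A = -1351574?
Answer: -1506972806802722943/4673258697023 ≈ -3.2247e+5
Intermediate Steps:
A = 1351577 (A = 3 - 1*(-1351574) = 3 + 1351574 = 1351577)
G(n) = -326 (G(n) = -4 - 322 = -326)
H = -1547089196724 (H = (-592590 - 326)*(1257712 + 1351577) = -592916*2609289 = -1547089196724)
1229805/(-4870345) + H/4797667 = 1229805/(-4870345) - 1547089196724/4797667 = 1229805*(-1/4870345) - 1547089196724*1/4797667 = -245961/974069 - 1547089196724/4797667 = -1506972806802722943/4673258697023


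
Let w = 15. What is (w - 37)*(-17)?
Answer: 374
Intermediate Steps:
(w - 37)*(-17) = (15 - 37)*(-17) = -22*(-17) = 374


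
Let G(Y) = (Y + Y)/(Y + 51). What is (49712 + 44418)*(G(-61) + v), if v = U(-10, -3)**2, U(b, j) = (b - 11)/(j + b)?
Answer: 235588564/169 ≈ 1.3940e+6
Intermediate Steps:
U(b, j) = (-11 + b)/(b + j)
v = 441/169 (v = ((-11 - 10)/(-10 - 3))**2 = (-21/(-13))**2 = (-1/13*(-21))**2 = (21/13)**2 = 441/169 ≈ 2.6095)
G(Y) = 2*Y/(51 + Y) (G(Y) = (2*Y)/(51 + Y) = 2*Y/(51 + Y))
(49712 + 44418)*(G(-61) + v) = (49712 + 44418)*(2*(-61)/(51 - 61) + 441/169) = 94130*(2*(-61)/(-10) + 441/169) = 94130*(2*(-61)*(-1/10) + 441/169) = 94130*(61/5 + 441/169) = 94130*(12514/845) = 235588564/169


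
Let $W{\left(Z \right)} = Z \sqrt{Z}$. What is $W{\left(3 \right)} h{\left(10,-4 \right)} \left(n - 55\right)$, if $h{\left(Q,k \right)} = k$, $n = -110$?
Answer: $1980 \sqrt{3} \approx 3429.5$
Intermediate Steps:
$W{\left(Z \right)} = Z^{\frac{3}{2}}$
$W{\left(3 \right)} h{\left(10,-4 \right)} \left(n - 55\right) = 3^{\frac{3}{2}} \left(-4\right) \left(-110 - 55\right) = 3 \sqrt{3} \left(-4\right) \left(-165\right) = - 12 \sqrt{3} \left(-165\right) = 1980 \sqrt{3}$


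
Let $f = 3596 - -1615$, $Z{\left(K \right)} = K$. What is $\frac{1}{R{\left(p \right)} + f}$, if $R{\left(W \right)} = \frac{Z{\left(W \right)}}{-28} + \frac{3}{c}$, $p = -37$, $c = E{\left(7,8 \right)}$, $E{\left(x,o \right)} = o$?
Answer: $\frac{56}{291911} \approx 0.00019184$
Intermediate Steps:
$c = 8$
$R{\left(W \right)} = \frac{3}{8} - \frac{W}{28}$ ($R{\left(W \right)} = \frac{W}{-28} + \frac{3}{8} = W \left(- \frac{1}{28}\right) + 3 \cdot \frac{1}{8} = - \frac{W}{28} + \frac{3}{8} = \frac{3}{8} - \frac{W}{28}$)
$f = 5211$ ($f = 3596 + 1615 = 5211$)
$\frac{1}{R{\left(p \right)} + f} = \frac{1}{\left(\frac{3}{8} - - \frac{37}{28}\right) + 5211} = \frac{1}{\left(\frac{3}{8} + \frac{37}{28}\right) + 5211} = \frac{1}{\frac{95}{56} + 5211} = \frac{1}{\frac{291911}{56}} = \frac{56}{291911}$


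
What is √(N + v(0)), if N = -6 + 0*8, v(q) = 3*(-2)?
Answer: 2*I*√3 ≈ 3.4641*I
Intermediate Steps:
v(q) = -6
N = -6 (N = -6 + 0 = -6)
√(N + v(0)) = √(-6 - 6) = √(-12) = 2*I*√3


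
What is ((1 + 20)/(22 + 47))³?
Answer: 343/12167 ≈ 0.028191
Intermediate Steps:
((1 + 20)/(22 + 47))³ = (21/69)³ = (21*(1/69))³ = (7/23)³ = 343/12167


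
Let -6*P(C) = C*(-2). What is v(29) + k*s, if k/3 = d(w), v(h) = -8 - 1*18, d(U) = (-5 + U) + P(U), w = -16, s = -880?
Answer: 69494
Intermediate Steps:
P(C) = C/3 (P(C) = -C*(-2)/6 = -(-1)*C/3 = C/3)
d(U) = -5 + 4*U/3 (d(U) = (-5 + U) + U/3 = -5 + 4*U/3)
v(h) = -26 (v(h) = -8 - 18 = -26)
k = -79 (k = 3*(-5 + (4/3)*(-16)) = 3*(-5 - 64/3) = 3*(-79/3) = -79)
v(29) + k*s = -26 - 79*(-880) = -26 + 69520 = 69494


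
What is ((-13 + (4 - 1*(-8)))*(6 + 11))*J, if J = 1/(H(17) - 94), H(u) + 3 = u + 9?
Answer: 17/71 ≈ 0.23944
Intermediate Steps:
H(u) = 6 + u (H(u) = -3 + (u + 9) = -3 + (9 + u) = 6 + u)
J = -1/71 (J = 1/((6 + 17) - 94) = 1/(23 - 94) = 1/(-71) = -1/71 ≈ -0.014085)
((-13 + (4 - 1*(-8)))*(6 + 11))*J = ((-13 + (4 - 1*(-8)))*(6 + 11))*(-1/71) = ((-13 + (4 + 8))*17)*(-1/71) = ((-13 + 12)*17)*(-1/71) = -1*17*(-1/71) = -17*(-1/71) = 17/71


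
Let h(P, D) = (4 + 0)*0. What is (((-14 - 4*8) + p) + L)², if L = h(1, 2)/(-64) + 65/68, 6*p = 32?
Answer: 65626201/41616 ≈ 1576.9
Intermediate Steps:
p = 16/3 (p = (⅙)*32 = 16/3 ≈ 5.3333)
h(P, D) = 0 (h(P, D) = 4*0 = 0)
L = 65/68 (L = 0/(-64) + 65/68 = 0*(-1/64) + 65*(1/68) = 0 + 65/68 = 65/68 ≈ 0.95588)
(((-14 - 4*8) + p) + L)² = (((-14 - 4*8) + 16/3) + 65/68)² = (((-14 - 32) + 16/3) + 65/68)² = ((-46 + 16/3) + 65/68)² = (-122/3 + 65/68)² = (-8101/204)² = 65626201/41616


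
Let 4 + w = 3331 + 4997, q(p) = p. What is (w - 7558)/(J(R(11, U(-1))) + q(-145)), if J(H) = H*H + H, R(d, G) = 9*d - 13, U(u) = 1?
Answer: 766/7337 ≈ 0.10440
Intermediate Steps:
R(d, G) = -13 + 9*d
J(H) = H + H² (J(H) = H² + H = H + H²)
w = 8324 (w = -4 + (3331 + 4997) = -4 + 8328 = 8324)
(w - 7558)/(J(R(11, U(-1))) + q(-145)) = (8324 - 7558)/((-13 + 9*11)*(1 + (-13 + 9*11)) - 145) = 766/((-13 + 99)*(1 + (-13 + 99)) - 145) = 766/(86*(1 + 86) - 145) = 766/(86*87 - 145) = 766/(7482 - 145) = 766/7337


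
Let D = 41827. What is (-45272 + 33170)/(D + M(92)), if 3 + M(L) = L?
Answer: -2017/6986 ≈ -0.28872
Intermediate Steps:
M(L) = -3 + L
(-45272 + 33170)/(D + M(92)) = (-45272 + 33170)/(41827 + (-3 + 92)) = -12102/(41827 + 89) = -12102/41916 = -12102*1/41916 = -2017/6986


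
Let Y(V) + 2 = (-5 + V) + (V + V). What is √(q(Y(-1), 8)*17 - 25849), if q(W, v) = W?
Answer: 21*I*√59 ≈ 161.3*I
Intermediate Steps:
Y(V) = -7 + 3*V (Y(V) = -2 + ((-5 + V) + (V + V)) = -2 + ((-5 + V) + 2*V) = -2 + (-5 + 3*V) = -7 + 3*V)
√(q(Y(-1), 8)*17 - 25849) = √((-7 + 3*(-1))*17 - 25849) = √((-7 - 3)*17 - 25849) = √(-10*17 - 25849) = √(-170 - 25849) = √(-26019) = 21*I*√59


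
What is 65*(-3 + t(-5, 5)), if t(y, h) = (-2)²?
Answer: 65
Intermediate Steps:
t(y, h) = 4
65*(-3 + t(-5, 5)) = 65*(-3 + 4) = 65*1 = 65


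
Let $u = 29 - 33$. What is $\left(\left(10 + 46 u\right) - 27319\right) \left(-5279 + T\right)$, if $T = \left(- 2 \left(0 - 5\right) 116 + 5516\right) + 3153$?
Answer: $-125093150$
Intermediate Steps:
$u = -4$ ($u = 29 - 33 = -4$)
$T = 9829$ ($T = \left(\left(-2\right) \left(-5\right) 116 + 5516\right) + 3153 = \left(10 \cdot 116 + 5516\right) + 3153 = \left(1160 + 5516\right) + 3153 = 6676 + 3153 = 9829$)
$\left(\left(10 + 46 u\right) - 27319\right) \left(-5279 + T\right) = \left(\left(10 + 46 \left(-4\right)\right) - 27319\right) \left(-5279 + 9829\right) = \left(\left(10 - 184\right) - 27319\right) 4550 = \left(-174 - 27319\right) 4550 = \left(-27493\right) 4550 = -125093150$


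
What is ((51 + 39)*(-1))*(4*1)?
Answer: -360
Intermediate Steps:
((51 + 39)*(-1))*(4*1) = (90*(-1))*4 = -90*4 = -360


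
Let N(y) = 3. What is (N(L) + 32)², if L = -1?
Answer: 1225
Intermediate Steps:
(N(L) + 32)² = (3 + 32)² = 35² = 1225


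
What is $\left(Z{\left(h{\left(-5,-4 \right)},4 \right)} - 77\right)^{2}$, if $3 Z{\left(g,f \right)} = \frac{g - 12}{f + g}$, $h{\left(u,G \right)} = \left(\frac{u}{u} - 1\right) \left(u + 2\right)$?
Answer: $6084$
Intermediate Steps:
$h{\left(u,G \right)} = 0$ ($h{\left(u,G \right)} = \left(1 - 1\right) \left(2 + u\right) = 0 \left(2 + u\right) = 0$)
$Z{\left(g,f \right)} = \frac{-12 + g}{3 \left(f + g\right)}$ ($Z{\left(g,f \right)} = \frac{\left(g - 12\right) \frac{1}{f + g}}{3} = \frac{\left(-12 + g\right) \frac{1}{f + g}}{3} = \frac{\frac{1}{f + g} \left(-12 + g\right)}{3} = \frac{-12 + g}{3 \left(f + g\right)}$)
$\left(Z{\left(h{\left(-5,-4 \right)},4 \right)} - 77\right)^{2} = \left(\frac{-4 + \frac{1}{3} \cdot 0}{4 + 0} - 77\right)^{2} = \left(\frac{-4 + 0}{4} - 77\right)^{2} = \left(\frac{1}{4} \left(-4\right) - 77\right)^{2} = \left(-1 - 77\right)^{2} = \left(-78\right)^{2} = 6084$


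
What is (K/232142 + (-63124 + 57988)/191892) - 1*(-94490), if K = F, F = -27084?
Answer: 175381806472380/1856091361 ≈ 94490.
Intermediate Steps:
K = -27084
(K/232142 + (-63124 + 57988)/191892) - 1*(-94490) = (-27084/232142 + (-63124 + 57988)/191892) - 1*(-94490) = (-27084*1/232142 - 5136*1/191892) + 94490 = (-13542/116071 - 428/15991) + 94490 = -266228510/1856091361 + 94490 = 175381806472380/1856091361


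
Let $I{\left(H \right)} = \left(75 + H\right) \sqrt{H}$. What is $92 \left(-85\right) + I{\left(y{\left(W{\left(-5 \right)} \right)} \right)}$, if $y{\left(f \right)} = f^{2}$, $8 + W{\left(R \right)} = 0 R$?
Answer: $-6708$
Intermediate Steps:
$W{\left(R \right)} = -8$ ($W{\left(R \right)} = -8 + 0 R = -8 + 0 = -8$)
$I{\left(H \right)} = \sqrt{H} \left(75 + H\right)$
$92 \left(-85\right) + I{\left(y{\left(W{\left(-5 \right)} \right)} \right)} = 92 \left(-85\right) + \sqrt{\left(-8\right)^{2}} \left(75 + \left(-8\right)^{2}\right) = -7820 + \sqrt{64} \left(75 + 64\right) = -7820 + 8 \cdot 139 = -7820 + 1112 = -6708$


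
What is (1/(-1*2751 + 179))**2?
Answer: 1/6615184 ≈ 1.5117e-7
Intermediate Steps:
(1/(-1*2751 + 179))**2 = (1/(-2751 + 179))**2 = (1/(-2572))**2 = (-1/2572)**2 = 1/6615184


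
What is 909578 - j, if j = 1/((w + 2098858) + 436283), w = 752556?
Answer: 2990416861865/3287697 ≈ 9.0958e+5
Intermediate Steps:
j = 1/3287697 (j = 1/((752556 + 2098858) + 436283) = 1/(2851414 + 436283) = 1/3287697 ≈ 3.0416e-7)
909578 - j = 909578 - 1*1/3287697 = 909578 - 1/3287697 = 2990416861865/3287697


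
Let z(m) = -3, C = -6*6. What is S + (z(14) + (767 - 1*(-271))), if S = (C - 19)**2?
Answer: 4060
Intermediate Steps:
C = -36
S = 3025 (S = (-36 - 19)**2 = (-55)**2 = 3025)
S + (z(14) + (767 - 1*(-271))) = 3025 + (-3 + (767 - 1*(-271))) = 3025 + (-3 + (767 + 271)) = 3025 + (-3 + 1038) = 3025 + 1035 = 4060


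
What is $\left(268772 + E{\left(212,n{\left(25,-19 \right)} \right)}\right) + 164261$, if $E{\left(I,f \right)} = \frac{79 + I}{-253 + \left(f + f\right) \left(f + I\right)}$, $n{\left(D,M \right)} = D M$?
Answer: $\frac{36027912664}{83199} \approx 4.3303 \cdot 10^{5}$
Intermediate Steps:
$E{\left(I,f \right)} = \frac{79 + I}{-253 + 2 f \left(I + f\right)}$
$\left(268772 + E{\left(212,n{\left(25,-19 \right)} \right)}\right) + 164261 = \left(268772 + \frac{79 + 212}{-253 + 2 \left(25 \left(-19\right)\right)^{2} + 2 \cdot 212 \cdot 25 \left(-19\right)}\right) + 164261 = \left(268772 + \frac{1}{-253 + 2 \left(-475\right)^{2} + 2 \cdot 212 \left(-475\right)} 291\right) + 164261 = \left(268772 + \frac{1}{-253 + 2 \cdot 225625 - 201400} \cdot 291\right) + 164261 = \left(268772 + \frac{1}{-253 + 451250 - 201400} \cdot 291\right) + 164261 = \left(268772 + \frac{1}{249597} \cdot 291\right) + 164261 = \left(268772 + \frac{97}{83199}\right) + 164261 = \frac{22361561725}{83199} + 164261 = \frac{36027912664}{83199}$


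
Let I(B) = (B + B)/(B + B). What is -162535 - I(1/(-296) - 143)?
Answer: -162536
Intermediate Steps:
I(B) = 1 (I(B) = (2*B)/((2*B)) = (2*B)*(1/(2*B)) = 1)
-162535 - I(1/(-296) - 143) = -162535 - 1*1 = -162535 - 1 = -162536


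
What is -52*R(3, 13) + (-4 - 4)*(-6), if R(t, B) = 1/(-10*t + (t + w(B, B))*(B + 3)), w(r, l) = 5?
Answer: 2326/49 ≈ 47.469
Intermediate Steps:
R(t, B) = 1/(-10*t + (3 + B)*(5 + t)) (R(t, B) = 1/(-10*t + (t + 5)*(B + 3)) = 1/(-10*t + (5 + t)*(3 + B)) = 1/(-10*t + (3 + B)*(5 + t)))
-52*R(3, 13) + (-4 - 4)*(-6) = -52/(15 - 7*3 + 5*13 + 13*3) + (-4 - 4)*(-6) = -52/(15 - 21 + 65 + 39) - 8*(-6) = -52/98 + 48 = -52*1/98 + 48 = -26/49 + 48 = 2326/49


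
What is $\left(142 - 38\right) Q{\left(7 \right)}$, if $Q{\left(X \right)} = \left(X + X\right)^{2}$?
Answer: $20384$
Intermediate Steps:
$Q{\left(X \right)} = 4 X^{2}$ ($Q{\left(X \right)} = \left(2 X\right)^{2} = 4 X^{2}$)
$\left(142 - 38\right) Q{\left(7 \right)} = \left(142 - 38\right) 4 \cdot 7^{2} = 104 \cdot 4 \cdot 49 = 104 \cdot 196 = 20384$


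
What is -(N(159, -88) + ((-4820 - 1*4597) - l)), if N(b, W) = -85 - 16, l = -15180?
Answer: -5662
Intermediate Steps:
N(b, W) = -101
-(N(159, -88) + ((-4820 - 1*4597) - l)) = -(-101 + ((-4820 - 1*4597) - 1*(-15180))) = -(-101 + ((-4820 - 4597) + 15180)) = -(-101 + (-9417 + 15180)) = -(-101 + 5763) = -1*5662 = -5662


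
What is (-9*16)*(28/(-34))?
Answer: 2016/17 ≈ 118.59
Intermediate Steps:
(-9*16)*(28/(-34)) = -4032*(-1)/34 = -144*(-14/17) = 2016/17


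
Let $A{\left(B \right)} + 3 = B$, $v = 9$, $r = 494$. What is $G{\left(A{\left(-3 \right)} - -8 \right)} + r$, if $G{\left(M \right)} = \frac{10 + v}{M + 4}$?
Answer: $\frac{2983}{6} \approx 497.17$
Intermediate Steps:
$A{\left(B \right)} = -3 + B$
$G{\left(M \right)} = \frac{19}{4 + M}$ ($G{\left(M \right)} = \frac{10 + 9}{M + 4} = \frac{19}{4 + M}$)
$G{\left(A{\left(-3 \right)} - -8 \right)} + r = \frac{19}{4 - -2} + 494 = \frac{19}{4 + \left(-6 + 8\right)} + 494 = \frac{19}{4 + 2} + 494 = \frac{19}{6} + 494 = \frac{2983}{6}$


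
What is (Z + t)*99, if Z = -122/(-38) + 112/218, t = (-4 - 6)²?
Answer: 21266487/2071 ≈ 10269.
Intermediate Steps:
t = 100 (t = (-10)² = 100)
Z = 7713/2071 (Z = -122*(-1/38) + 112*(1/218) = 61/19 + 56/109 = 7713/2071 ≈ 3.7243)
(Z + t)*99 = (7713/2071 + 100)*99 = (214813/2071)*99 = 21266487/2071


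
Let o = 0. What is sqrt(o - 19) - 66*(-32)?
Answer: 2112 + I*sqrt(19) ≈ 2112.0 + 4.3589*I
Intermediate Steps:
sqrt(o - 19) - 66*(-32) = sqrt(0 - 19) - 66*(-32) = sqrt(-19) + 2112 = I*sqrt(19) + 2112 = 2112 + I*sqrt(19)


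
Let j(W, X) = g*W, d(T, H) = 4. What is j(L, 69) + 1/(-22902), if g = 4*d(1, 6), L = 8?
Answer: 2931455/22902 ≈ 128.00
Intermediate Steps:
g = 16 (g = 4*4 = 16)
j(W, X) = 16*W
j(L, 69) + 1/(-22902) = 16*8 + 1/(-22902) = 128 - 1/22902 = 2931455/22902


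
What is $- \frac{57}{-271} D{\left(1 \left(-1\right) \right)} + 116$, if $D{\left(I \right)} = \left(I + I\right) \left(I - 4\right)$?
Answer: $\frac{32006}{271} \approx 118.1$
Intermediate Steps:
$D{\left(I \right)} = 2 I \left(-4 + I\right)$
$- \frac{57}{-271} D{\left(1 \left(-1\right) \right)} + 116 = - \frac{57}{-271} \cdot 2 \cdot 1 \left(-1\right) \left(-4 + 1 \left(-1\right)\right) + 116 = \left(-57\right) \left(- \frac{1}{271}\right) 2 \left(-1\right) \left(-4 - 1\right) + 116 = \frac{57 \cdot 2 \left(-1\right) \left(-5\right)}{271} + 116 = \frac{57}{271} \cdot 10 + 116 = \frac{570}{271} + 116 = \frac{32006}{271}$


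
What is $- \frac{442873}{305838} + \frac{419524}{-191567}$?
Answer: $- \frac{213146233103}{58588468146} \approx -3.638$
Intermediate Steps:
$- \frac{442873}{305838} + \frac{419524}{-191567} = \left(-442873\right) \frac{1}{305838} + 419524 \left(- \frac{1}{191567}\right) = - \frac{442873}{305838} - \frac{419524}{191567} = - \frac{213146233103}{58588468146}$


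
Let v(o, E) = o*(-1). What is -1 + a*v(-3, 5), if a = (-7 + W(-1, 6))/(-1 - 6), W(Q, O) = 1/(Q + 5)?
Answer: 53/28 ≈ 1.8929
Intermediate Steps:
v(o, E) = -o
W(Q, O) = 1/(5 + Q)
a = 27/28 (a = (-7 + 1/(5 - 1))/(-1 - 6) = (-7 + 1/4)/(-7) = (-7 + ¼)*(-⅐) = -27/4*(-⅐) = 27/28 ≈ 0.96429)
-1 + a*v(-3, 5) = -1 + 27*(-1*(-3))/28 = -1 + (27/28)*3 = -1 + 81/28 = 53/28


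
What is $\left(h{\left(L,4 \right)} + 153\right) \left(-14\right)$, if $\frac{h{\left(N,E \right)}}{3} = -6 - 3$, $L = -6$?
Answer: $-1764$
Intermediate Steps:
$h{\left(N,E \right)} = -27$ ($h{\left(N,E \right)} = 3 \left(-6 - 3\right) = 3 \left(-9\right) = -27$)
$\left(h{\left(L,4 \right)} + 153\right) \left(-14\right) = \left(-27 + 153\right) \left(-14\right) = 126 \left(-14\right) = -1764$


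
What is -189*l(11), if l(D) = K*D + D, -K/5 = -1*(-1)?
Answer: 8316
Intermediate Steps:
K = -5 (K = -(-5)*(-1) = -5*1 = -5)
l(D) = -4*D (l(D) = -5*D + D = -4*D)
-189*l(11) = -(-756)*11 = -189*(-44) = 8316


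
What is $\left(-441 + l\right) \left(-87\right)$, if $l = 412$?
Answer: $2523$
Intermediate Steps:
$\left(-441 + l\right) \left(-87\right) = \left(-441 + 412\right) \left(-87\right) = \left(-29\right) \left(-87\right) = 2523$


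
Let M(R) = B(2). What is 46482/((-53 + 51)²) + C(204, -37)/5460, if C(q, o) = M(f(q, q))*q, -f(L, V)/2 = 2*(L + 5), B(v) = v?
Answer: 10574723/910 ≈ 11621.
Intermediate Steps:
f(L, V) = -20 - 4*L (f(L, V) = -4*(L + 5) = -4*(5 + L) = -2*(10 + 2*L) = -20 - 4*L)
M(R) = 2
C(q, o) = 2*q
46482/((-53 + 51)²) + C(204, -37)/5460 = 46482/((-53 + 51)²) + (2*204)/5460 = 46482/((-2)²) + 408*(1/5460) = 46482/4 + 34/455 = 46482*(¼) + 34/455 = 23241/2 + 34/455 = 10574723/910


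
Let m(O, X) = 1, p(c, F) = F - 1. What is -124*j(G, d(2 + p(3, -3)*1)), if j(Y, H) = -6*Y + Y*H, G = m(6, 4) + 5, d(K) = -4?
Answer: 7440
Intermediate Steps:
p(c, F) = -1 + F
G = 6 (G = 1 + 5 = 6)
j(Y, H) = -6*Y + H*Y
-124*j(G, d(2 + p(3, -3)*1)) = -744*(-6 - 4) = -744*(-10) = -124*(-60) = 7440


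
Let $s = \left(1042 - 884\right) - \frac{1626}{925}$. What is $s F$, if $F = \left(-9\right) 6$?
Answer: $- \frac{7804296}{925} \approx -8437.1$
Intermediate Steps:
$s = \frac{144524}{925}$ ($s = 158 - \frac{1626}{925} = \frac{144524}{925} \approx 156.24$)
$F = -54$
$s F = \frac{144524}{925} \left(-54\right) = - \frac{7804296}{925}$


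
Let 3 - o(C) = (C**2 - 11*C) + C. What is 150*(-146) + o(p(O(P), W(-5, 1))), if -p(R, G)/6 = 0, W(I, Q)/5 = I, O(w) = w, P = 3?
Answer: -21897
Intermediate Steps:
W(I, Q) = 5*I
p(R, G) = 0 (p(R, G) = -6*0 = 0)
o(C) = 3 - C**2 + 10*C (o(C) = 3 - ((C**2 - 11*C) + C) = 3 - (C**2 - 10*C) = 3 + (-C**2 + 10*C) = 3 - C**2 + 10*C)
150*(-146) + o(p(O(P), W(-5, 1))) = 150*(-146) + (3 - 1*0**2 + 10*0) = -21900 + (3 - 1*0 + 0) = -21900 + (3 + 0 + 0) = -21900 + 3 = -21897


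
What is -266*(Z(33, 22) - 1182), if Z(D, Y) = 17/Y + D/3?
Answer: 3424085/11 ≈ 3.1128e+5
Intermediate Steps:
Z(D, Y) = 17/Y + D/3 (Z(D, Y) = 17/Y + D*(1/3) = 17/Y + D/3)
-266*(Z(33, 22) - 1182) = -266*((17/22 + (1/3)*33) - 1182) = -266*((17*(1/22) + 11) - 1182) = -266*((17/22 + 11) - 1182) = -266*(259/22 - 1182) = -266*(-25745/22) = 3424085/11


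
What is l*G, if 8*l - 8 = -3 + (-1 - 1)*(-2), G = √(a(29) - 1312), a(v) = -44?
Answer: 9*I*√339/4 ≈ 41.427*I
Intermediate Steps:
G = 2*I*√339 (G = √(-44 - 1312) = √(-1356) = 2*I*√339 ≈ 36.824*I)
l = 9/8 (l = 1 + (-3 + (-1 - 1)*(-2))/8 = 1 + (-3 - 2*(-2))/8 = 1 + (-3 + 4)/8 = 1 + (⅛)*1 = 1 + ⅛ = 9/8 ≈ 1.1250)
l*G = 9*(2*I*√339)/8 = 9*I*√339/4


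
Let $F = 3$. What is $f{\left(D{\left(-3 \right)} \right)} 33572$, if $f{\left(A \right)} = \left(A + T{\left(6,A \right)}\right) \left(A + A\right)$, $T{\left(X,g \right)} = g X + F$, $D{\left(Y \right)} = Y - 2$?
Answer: $10743040$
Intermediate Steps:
$D{\left(Y \right)} = -2 + Y$
$T{\left(X,g \right)} = 3 + X g$ ($T{\left(X,g \right)} = g X + 3 = X g + 3 = 3 + X g$)
$f{\left(A \right)} = 2 A \left(3 + 7 A\right)$ ($f{\left(A \right)} = \left(A + \left(3 + 6 A\right)\right) \left(A + A\right) = \left(3 + 7 A\right) 2 A = 2 A \left(3 + 7 A\right)$)
$f{\left(D{\left(-3 \right)} \right)} 33572 = 2 \left(-2 - 3\right) \left(3 + 7 \left(-2 - 3\right)\right) 33572 = 2 \left(-5\right) \left(3 + 7 \left(-5\right)\right) 33572 = 2 \left(-5\right) \left(3 - 35\right) 33572 = 2 \left(-5\right) \left(-32\right) 33572 = 320 \cdot 33572 = 10743040$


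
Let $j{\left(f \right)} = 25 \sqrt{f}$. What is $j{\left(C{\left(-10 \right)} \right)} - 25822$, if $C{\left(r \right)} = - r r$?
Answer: $-25822 + 250 i \approx -25822.0 + 250.0 i$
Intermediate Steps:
$C{\left(r \right)} = - r^{2}$
$j{\left(C{\left(-10 \right)} \right)} - 25822 = 25 \sqrt{- \left(-10\right)^{2}} - 25822 = 25 \sqrt{\left(-1\right) 100} - 25822 = 25 \sqrt{-100} - 25822 = 25 \cdot 10 i - 25822 = 250 i - 25822 = -25822 + 250 i$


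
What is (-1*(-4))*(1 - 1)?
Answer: 0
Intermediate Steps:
(-1*(-4))*(1 - 1) = 4*0 = 0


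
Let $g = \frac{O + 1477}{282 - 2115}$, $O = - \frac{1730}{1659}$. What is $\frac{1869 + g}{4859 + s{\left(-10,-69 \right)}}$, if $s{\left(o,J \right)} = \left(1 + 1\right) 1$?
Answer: $\frac{5681081330}{14782043367} \approx 0.38432$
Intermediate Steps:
$O = - \frac{1730}{1659}$ ($O = \left(-1730\right) \frac{1}{1659} = - \frac{1730}{1659} \approx -1.0428$)
$g = - \frac{2448613}{3040947}$ ($g = \frac{- \frac{1730}{1659} + 1477}{282 - 2115} = \frac{2448613}{1659 \left(-1833\right)} = \frac{2448613}{1659} \left(- \frac{1}{1833}\right) = - \frac{2448613}{3040947} \approx -0.80521$)
$s{\left(o,J \right)} = 2$ ($s{\left(o,J \right)} = 2 \cdot 1 = 2$)
$\frac{1869 + g}{4859 + s{\left(-10,-69 \right)}} = \frac{1869 - \frac{2448613}{3040947}}{4859 + 2} = \frac{5681081330}{3040947 \cdot 4861} = \frac{5681081330}{3040947} \cdot \frac{1}{4861} = \frac{5681081330}{14782043367}$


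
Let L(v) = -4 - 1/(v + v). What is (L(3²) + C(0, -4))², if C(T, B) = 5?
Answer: 289/324 ≈ 0.89198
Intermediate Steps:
L(v) = -4 - 1/(2*v)
(L(3²) + C(0, -4))² = ((-4 - 1/(2*(3²))) + 5)² = ((-4 - ½/9) + 5)² = ((-4 - ½*⅑) + 5)² = ((-4 - 1/18) + 5)² = (-73/18 + 5)² = (17/18)² = 289/324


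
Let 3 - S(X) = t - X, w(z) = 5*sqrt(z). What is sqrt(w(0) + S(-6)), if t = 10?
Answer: I*sqrt(13) ≈ 3.6056*I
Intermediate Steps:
S(X) = -7 + X (S(X) = 3 - (10 - X) = 3 + (-10 + X) = -7 + X)
sqrt(w(0) + S(-6)) = sqrt(5*sqrt(0) + (-7 - 6)) = sqrt(5*0 - 13) = sqrt(0 - 13) = sqrt(-13) = I*sqrt(13)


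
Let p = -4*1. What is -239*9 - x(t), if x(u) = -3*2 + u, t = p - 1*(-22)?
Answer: -2163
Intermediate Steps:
p = -4
t = 18 (t = -4 - 1*(-22) = -4 + 22 = 18)
x(u) = -6 + u
-239*9 - x(t) = -239*9 - (-6 + 18) = -2151 - 1*12 = -2151 - 12 = -2163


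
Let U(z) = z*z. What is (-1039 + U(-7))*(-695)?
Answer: 688050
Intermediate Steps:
U(z) = z²
(-1039 + U(-7))*(-695) = (-1039 + (-7)²)*(-695) = (-1039 + 49)*(-695) = -990*(-695) = 688050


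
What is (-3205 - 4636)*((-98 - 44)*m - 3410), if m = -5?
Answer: 21170700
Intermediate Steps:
(-3205 - 4636)*((-98 - 44)*m - 3410) = (-3205 - 4636)*((-98 - 44)*(-5) - 3410) = -7841*(-142*(-5) - 3410) = -7841*(710 - 3410) = -7841*(-2700) = 21170700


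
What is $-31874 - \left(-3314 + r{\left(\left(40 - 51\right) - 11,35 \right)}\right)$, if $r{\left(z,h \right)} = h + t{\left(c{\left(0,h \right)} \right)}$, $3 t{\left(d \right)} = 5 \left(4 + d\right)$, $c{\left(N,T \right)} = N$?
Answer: $- \frac{85805}{3} \approx -28602.0$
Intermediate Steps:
$t{\left(d \right)} = \frac{20}{3} + \frac{5 d}{3}$ ($t{\left(d \right)} = \frac{5 \left(4 + d\right)}{3} = \frac{20 + 5 d}{3} = \frac{20}{3} + \frac{5 d}{3}$)
$r{\left(z,h \right)} = \frac{20}{3} + h$ ($r{\left(z,h \right)} = h + \left(\frac{20}{3} + \frac{5}{3} \cdot 0\right) = h + \left(\frac{20}{3} + 0\right) = h + \frac{20}{3} = \frac{20}{3} + h$)
$-31874 - \left(-3314 + r{\left(\left(40 - 51\right) - 11,35 \right)}\right) = -31874 - \left(-3314 + \left(\frac{20}{3} + 35\right)\right) = -31874 - \left(-3314 + \frac{125}{3}\right) = -31874 - - \frac{9817}{3} = -31874 + \frac{9817}{3} = - \frac{85805}{3}$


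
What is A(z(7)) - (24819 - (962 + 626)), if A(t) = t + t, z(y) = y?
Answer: -23217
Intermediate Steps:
A(t) = 2*t
A(z(7)) - (24819 - (962 + 626)) = 2*7 - (24819 - (962 + 626)) = 14 - (24819 - 1*1588) = 14 - (24819 - 1588) = 14 - 1*23231 = 14 - 23231 = -23217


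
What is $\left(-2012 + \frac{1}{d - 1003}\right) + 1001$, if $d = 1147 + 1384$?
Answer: $- \frac{1544807}{1528} \approx -1011.0$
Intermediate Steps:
$d = 2531$
$\left(-2012 + \frac{1}{d - 1003}\right) + 1001 = \left(-2012 + \frac{1}{2531 - 1003}\right) + 1001 = \left(-2012 + \frac{1}{1528}\right) + 1001 = - \frac{3074335}{1528} + 1001 = - \frac{1544807}{1528}$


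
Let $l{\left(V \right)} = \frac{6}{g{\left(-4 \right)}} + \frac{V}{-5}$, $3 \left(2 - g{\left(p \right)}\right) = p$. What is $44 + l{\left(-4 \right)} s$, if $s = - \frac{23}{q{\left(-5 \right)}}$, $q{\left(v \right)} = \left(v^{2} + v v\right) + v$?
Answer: $\frac{9601}{225} \approx 42.671$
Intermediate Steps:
$g{\left(p \right)} = 2 - \frac{p}{3}$
$q{\left(v \right)} = v + 2 v^{2}$ ($q{\left(v \right)} = \left(v^{2} + v^{2}\right) + v = 2 v^{2} + v = v + 2 v^{2}$)
$l{\left(V \right)} = \frac{9}{5} - \frac{V}{5}$ ($l{\left(V \right)} = \frac{6}{2 - - \frac{4}{3}} + \frac{V}{-5} = \frac{6}{2 + \frac{4}{3}} + V \left(- \frac{1}{5}\right) = \frac{6}{\frac{10}{3}} - \frac{V}{5} = 6 \cdot \frac{3}{10} - \frac{V}{5} = \frac{9}{5} - \frac{V}{5}$)
$s = - \frac{23}{45}$ ($s = - \frac{23}{\left(-5\right) \left(1 + 2 \left(-5\right)\right)} = - \frac{23}{\left(-5\right) \left(1 - 10\right)} = - \frac{23}{\left(-5\right) \left(-9\right)} = - \frac{23}{45} \approx -0.51111$)
$44 + l{\left(-4 \right)} s = 44 + \left(\frac{9}{5} - - \frac{4}{5}\right) \left(- \frac{23}{45}\right) = 44 + \left(\frac{9}{5} + \frac{4}{5}\right) \left(- \frac{23}{45}\right) = 44 + \frac{13}{5} \left(- \frac{23}{45}\right) = 44 - \frac{299}{225} = \frac{9601}{225}$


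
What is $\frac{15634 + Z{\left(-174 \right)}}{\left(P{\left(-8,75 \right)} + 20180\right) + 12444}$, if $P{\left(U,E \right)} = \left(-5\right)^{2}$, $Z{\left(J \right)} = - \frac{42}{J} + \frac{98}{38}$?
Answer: $\frac{8615888}{17989599} \approx 0.47894$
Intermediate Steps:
$Z{\left(J \right)} = \frac{49}{19} - \frac{42}{J}$ ($Z{\left(J \right)} = - \frac{42}{J} + 98 \cdot \frac{1}{38} = - \frac{42}{J} + \frac{49}{19} = \frac{49}{19} - \frac{42}{J}$)
$P{\left(U,E \right)} = 25$
$\frac{15634 + Z{\left(-174 \right)}}{\left(P{\left(-8,75 \right)} + 20180\right) + 12444} = \frac{15634 + \left(\frac{49}{19} - \frac{42}{-174}\right)}{\left(25 + 20180\right) + 12444} = \frac{15634 + \left(\frac{49}{19} - - \frac{7}{29}\right)}{20205 + 12444} = \frac{15634 + \left(\frac{49}{19} + \frac{7}{29}\right)}{32649} = \left(15634 + \frac{1554}{551}\right) \frac{1}{32649} = \frac{8615888}{551} \cdot \frac{1}{32649} = \frac{8615888}{17989599}$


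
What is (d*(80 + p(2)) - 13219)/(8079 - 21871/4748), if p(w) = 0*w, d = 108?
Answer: -21741092/38337221 ≈ -0.56710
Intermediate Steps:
p(w) = 0
(d*(80 + p(2)) - 13219)/(8079 - 21871/4748) = (108*(80 + 0) - 13219)/(8079 - 21871/4748) = (108*80 - 13219)/(8079 - 21871*1/4748) = (8640 - 13219)/(8079 - 21871/4748) = -4579/38337221/4748 = -4579*4748/38337221 = -21741092/38337221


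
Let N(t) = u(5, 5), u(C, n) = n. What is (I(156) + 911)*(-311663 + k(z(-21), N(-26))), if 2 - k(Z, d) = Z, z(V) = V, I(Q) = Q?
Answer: -332519880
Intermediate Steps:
N(t) = 5
k(Z, d) = 2 - Z
(I(156) + 911)*(-311663 + k(z(-21), N(-26))) = (156 + 911)*(-311663 + (2 - 1*(-21))) = 1067*(-311663 + (2 + 21)) = 1067*(-311663 + 23) = 1067*(-311640) = -332519880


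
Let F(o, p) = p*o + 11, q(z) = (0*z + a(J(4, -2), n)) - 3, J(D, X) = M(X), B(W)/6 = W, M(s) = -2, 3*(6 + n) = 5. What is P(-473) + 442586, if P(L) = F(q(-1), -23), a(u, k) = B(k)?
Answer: 443264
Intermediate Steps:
n = -13/3 (n = -6 + (⅓)*5 = -6 + 5/3 = -13/3 ≈ -4.3333)
B(W) = 6*W
J(D, X) = -2
a(u, k) = 6*k
q(z) = -29 (q(z) = (0*z + 6*(-13/3)) - 3 = (0 - 26) - 3 = -26 - 3 = -29)
F(o, p) = 11 + o*p (F(o, p) = o*p + 11 = 11 + o*p)
P(L) = 678 (P(L) = 11 - 29*(-23) = 11 + 667 = 678)
P(-473) + 442586 = 678 + 442586 = 443264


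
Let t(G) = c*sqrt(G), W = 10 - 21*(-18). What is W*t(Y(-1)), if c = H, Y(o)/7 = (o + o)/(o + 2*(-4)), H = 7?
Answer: 2716*sqrt(14)/3 ≈ 3387.4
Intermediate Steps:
Y(o) = 14*o/(-8 + o) (Y(o) = 7*((o + o)/(o + 2*(-4))) = 7*((2*o)/(o - 8)) = 7*((2*o)/(-8 + o)) = 7*(2*o/(-8 + o)) = 14*o/(-8 + o))
c = 7
W = 388 (W = 10 + 378 = 388)
t(G) = 7*sqrt(G)
W*t(Y(-1)) = 388*(7*sqrt(14*(-1)/(-8 - 1))) = 388*(7*sqrt(14*(-1)/(-9))) = 388*(7*sqrt(14*(-1)*(-1/9))) = 388*(7*sqrt(14/9)) = 388*(7*(sqrt(14)/3)) = 388*(7*sqrt(14)/3) = 2716*sqrt(14)/3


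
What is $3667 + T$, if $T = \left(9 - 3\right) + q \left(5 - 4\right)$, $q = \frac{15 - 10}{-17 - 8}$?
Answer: $\frac{18364}{5} \approx 3672.8$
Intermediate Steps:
$q = - \frac{1}{5}$ ($q = \frac{5}{-25} = 5 \left(- \frac{1}{25}\right) = - \frac{1}{5} \approx -0.2$)
$T = \frac{29}{5}$ ($T = \left(9 - 3\right) - \frac{5 - 4}{5} = 6 - \frac{5 - 4}{5} = 6 - \frac{1}{5} = \frac{29}{5} \approx 5.8$)
$3667 + T = 3667 + \frac{29}{5} = \frac{18364}{5}$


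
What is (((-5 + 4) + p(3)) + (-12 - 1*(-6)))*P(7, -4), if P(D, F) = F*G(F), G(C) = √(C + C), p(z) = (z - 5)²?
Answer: 24*I*√2 ≈ 33.941*I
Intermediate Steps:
p(z) = (-5 + z)²
G(C) = √2*√C (G(C) = √(2*C) = √2*√C)
P(D, F) = √2*F^(3/2) (P(D, F) = F*(√2*√F) = √2*F^(3/2))
(((-5 + 4) + p(3)) + (-12 - 1*(-6)))*P(7, -4) = (((-5 + 4) + (-5 + 3)²) + (-12 - 1*(-6)))*(√2*(-4)^(3/2)) = ((-1 + (-2)²) + (-12 + 6))*(√2*(-8*I)) = ((-1 + 4) - 6)*(-8*I*√2) = (3 - 6)*(-8*I*√2) = -(-24)*I*√2 = 24*I*√2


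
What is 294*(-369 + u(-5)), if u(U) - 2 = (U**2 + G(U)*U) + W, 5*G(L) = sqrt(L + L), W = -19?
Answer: -106134 - 294*I*sqrt(10) ≈ -1.0613e+5 - 929.71*I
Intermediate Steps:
G(L) = sqrt(2)*sqrt(L)/5 (G(L) = sqrt(L + L)/5 = sqrt(2*L)/5 = (sqrt(2)*sqrt(L))/5 = sqrt(2)*sqrt(L)/5)
u(U) = -17 + U**2 + sqrt(2)*U**(3/2)/5 (u(U) = 2 + ((U**2 + (sqrt(2)*sqrt(U)/5)*U) - 19) = 2 + ((U**2 + sqrt(2)*U**(3/2)/5) - 19) = 2 + (-19 + U**2 + sqrt(2)*U**(3/2)/5) = -17 + U**2 + sqrt(2)*U**(3/2)/5)
294*(-369 + u(-5)) = 294*(-369 + (-17 + (-5)**2 + sqrt(2)*(-5)**(3/2)/5)) = 294*(-369 + (-17 + 25 + sqrt(2)*(-5*I*sqrt(5))/5)) = 294*(-369 + (-17 + 25 - I*sqrt(10))) = 294*(-369 + (8 - I*sqrt(10))) = 294*(-361 - I*sqrt(10)) = -106134 - 294*I*sqrt(10)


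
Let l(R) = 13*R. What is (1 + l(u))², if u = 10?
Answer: 17161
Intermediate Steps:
(1 + l(u))² = (1 + 13*10)² = (1 + 130)² = 131² = 17161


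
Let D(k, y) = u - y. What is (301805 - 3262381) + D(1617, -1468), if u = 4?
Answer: -2959104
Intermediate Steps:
D(k, y) = 4 - y
(301805 - 3262381) + D(1617, -1468) = (301805 - 3262381) + (4 - 1*(-1468)) = -2960576 + (4 + 1468) = -2960576 + 1472 = -2959104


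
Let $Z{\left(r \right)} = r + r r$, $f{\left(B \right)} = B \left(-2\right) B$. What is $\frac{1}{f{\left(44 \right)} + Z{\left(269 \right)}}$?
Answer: $\frac{1}{68758} \approx 1.4544 \cdot 10^{-5}$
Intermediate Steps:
$f{\left(B \right)} = - 2 B^{2}$ ($f{\left(B \right)} = - 2 B B = - 2 B^{2}$)
$Z{\left(r \right)} = r + r^{2}$
$\frac{1}{f{\left(44 \right)} + Z{\left(269 \right)}} = \frac{1}{- 2 \cdot 44^{2} + 269 \left(1 + 269\right)} = \frac{1}{\left(-2\right) 1936 + 269 \cdot 270} = \frac{1}{-3872 + 72630} = \frac{1}{68758}$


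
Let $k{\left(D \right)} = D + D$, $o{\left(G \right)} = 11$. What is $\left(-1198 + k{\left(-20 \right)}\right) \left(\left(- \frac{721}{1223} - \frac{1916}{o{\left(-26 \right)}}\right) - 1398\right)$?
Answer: $\frac{26194214334}{13453} \approx 1.9471 \cdot 10^{6}$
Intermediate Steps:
$k{\left(D \right)} = 2 D$
$\left(-1198 + k{\left(-20 \right)}\right) \left(\left(- \frac{721}{1223} - \frac{1916}{o{\left(-26 \right)}}\right) - 1398\right) = \left(-1198 + 2 \left(-20\right)\right) \left(\left(- \frac{721}{1223} - \frac{1916}{11}\right) - 1398\right) = \left(-1198 - 40\right) \left(\left(\left(-721\right) \frac{1}{1223} - \frac{1916}{11}\right) - 1398\right) = - 1238 \left(\left(- \frac{721}{1223} - \frac{1916}{11}\right) - 1398\right) = - 1238 \left(- \frac{2351199}{13453} - 1398\right) = \left(-1238\right) \left(- \frac{21158493}{13453}\right) = \frac{26194214334}{13453}$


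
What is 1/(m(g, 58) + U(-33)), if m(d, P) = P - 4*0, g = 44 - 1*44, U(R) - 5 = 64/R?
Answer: 33/2015 ≈ 0.016377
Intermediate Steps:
U(R) = 5 + 64/R
g = 0 (g = 44 - 44 = 0)
m(d, P) = P (m(d, P) = P + 0 = P)
1/(m(g, 58) + U(-33)) = 1/(58 + (5 + 64/(-33))) = 1/(58 + (5 + 64*(-1/33))) = 1/(58 + (5 - 64/33)) = 1/(58 + 101/33) = 1/(2015/33) = 33/2015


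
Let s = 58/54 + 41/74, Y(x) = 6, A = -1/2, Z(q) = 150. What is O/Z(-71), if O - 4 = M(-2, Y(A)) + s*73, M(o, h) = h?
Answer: 257449/299700 ≈ 0.85902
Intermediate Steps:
A = -½ (A = -1*½ = -½ ≈ -0.50000)
s = 3253/1998 (s = 58*(1/54) + 41*(1/74) = 29/27 + 41/74 = 3253/1998 ≈ 1.6281)
O = 257449/1998 (O = 4 + (6 + (3253/1998)*73) = 4 + (6 + 237469/1998) = 4 + 249457/1998 = 257449/1998 ≈ 128.85)
O/Z(-71) = (257449/1998)/150 = (257449/1998)*(1/150) = 257449/299700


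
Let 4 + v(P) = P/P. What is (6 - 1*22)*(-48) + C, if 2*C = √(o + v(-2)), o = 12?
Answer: 1539/2 ≈ 769.50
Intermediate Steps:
v(P) = -3 (v(P) = -4 + P/P = -4 + 1 = -3)
C = 3/2 (C = √(12 - 3)/2 = √9/2 = (½)*3 = 3/2 ≈ 1.5000)
(6 - 1*22)*(-48) + C = (6 - 1*22)*(-48) + 3/2 = (6 - 22)*(-48) + 3/2 = -16*(-48) + 3/2 = 768 + 3/2 = 1539/2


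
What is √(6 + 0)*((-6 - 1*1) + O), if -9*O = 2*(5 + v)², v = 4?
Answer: -25*√6 ≈ -61.237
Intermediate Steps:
O = -18 (O = -2*(5 + 4)²/9 = -2*9²/9 = -2*81/9 = -⅑*162 = -18)
√(6 + 0)*((-6 - 1*1) + O) = √(6 + 0)*((-6 - 1*1) - 18) = √6*((-6 - 1) - 18) = √6*(-7 - 18) = √6*(-25) = -25*√6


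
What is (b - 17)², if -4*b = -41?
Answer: 729/16 ≈ 45.563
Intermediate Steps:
b = 41/4 (b = -¼*(-41) = 41/4 ≈ 10.250)
(b - 17)² = (41/4 - 17)² = (-27/4)² = 729/16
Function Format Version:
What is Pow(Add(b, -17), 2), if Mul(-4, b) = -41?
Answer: Rational(729, 16) ≈ 45.563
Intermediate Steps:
b = Rational(41, 4) (b = Mul(Rational(-1, 4), -41) = Rational(41, 4) ≈ 10.250)
Pow(Add(b, -17), 2) = Pow(Add(Rational(41, 4), -17), 2) = Pow(Rational(-27, 4), 2) = Rational(729, 16)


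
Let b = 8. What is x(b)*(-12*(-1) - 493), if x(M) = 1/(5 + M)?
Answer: -37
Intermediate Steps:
x(b)*(-12*(-1) - 493) = (-12*(-1) - 493)/(5 + 8) = (12 - 493)/13 = (1/13)*(-481) = -37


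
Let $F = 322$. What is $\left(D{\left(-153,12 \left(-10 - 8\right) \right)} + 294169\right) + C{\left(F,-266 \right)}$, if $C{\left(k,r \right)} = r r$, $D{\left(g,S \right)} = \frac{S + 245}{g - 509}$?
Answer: $\frac{241580321}{662} \approx 3.6493 \cdot 10^{5}$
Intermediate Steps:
$D{\left(g,S \right)} = \frac{245 + S}{-509 + g}$
$C{\left(k,r \right)} = r^{2}$
$\left(D{\left(-153,12 \left(-10 - 8\right) \right)} + 294169\right) + C{\left(F,-266 \right)} = \left(\frac{245 + 12 \left(-10 - 8\right)}{-509 - 153} + 294169\right) + \left(-266\right)^{2} = \left(\frac{245 + 12 \left(-18\right)}{-662} + 294169\right) + 70756 = \left(- \frac{245 - 216}{662} + 294169\right) + 70756 = \left(\left(- \frac{1}{662}\right) 29 + 294169\right) + 70756 = \left(- \frac{29}{662} + 294169\right) + 70756 = \frac{194739849}{662} + 70756 = \frac{241580321}{662}$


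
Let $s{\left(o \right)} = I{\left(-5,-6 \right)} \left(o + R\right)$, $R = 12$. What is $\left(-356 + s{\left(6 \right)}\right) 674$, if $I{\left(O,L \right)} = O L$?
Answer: $124016$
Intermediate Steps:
$I{\left(O,L \right)} = L O$
$s{\left(o \right)} = 360 + 30 o$ ($s{\left(o \right)} = \left(-6\right) \left(-5\right) \left(o + 12\right) = 30 \left(12 + o\right) = 360 + 30 o$)
$\left(-356 + s{\left(6 \right)}\right) 674 = \left(-356 + \left(360 + 30 \cdot 6\right)\right) 674 = \left(-356 + \left(360 + 180\right)\right) 674 = \left(-356 + 540\right) 674 = 184 \cdot 674 = 124016$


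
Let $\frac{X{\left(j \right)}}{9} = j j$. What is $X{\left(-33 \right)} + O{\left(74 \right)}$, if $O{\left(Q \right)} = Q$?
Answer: $9875$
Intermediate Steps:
$X{\left(j \right)} = 9 j^{2}$ ($X{\left(j \right)} = 9 j j = 9 j^{2}$)
$X{\left(-33 \right)} + O{\left(74 \right)} = 9 \left(-33\right)^{2} + 74 = 9 \cdot 1089 + 74 = 9801 + 74 = 9875$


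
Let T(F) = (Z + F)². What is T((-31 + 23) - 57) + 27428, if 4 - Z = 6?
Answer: 31917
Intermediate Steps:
Z = -2 (Z = 4 - 1*6 = 4 - 6 = -2)
T(F) = (-2 + F)²
T((-31 + 23) - 57) + 27428 = (-2 + ((-31 + 23) - 57))² + 27428 = (-2 + (-8 - 57))² + 27428 = (-2 - 65)² + 27428 = (-67)² + 27428 = 4489 + 27428 = 31917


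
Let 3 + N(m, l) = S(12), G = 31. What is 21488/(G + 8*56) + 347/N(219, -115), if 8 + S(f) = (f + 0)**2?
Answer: 3024117/63707 ≈ 47.469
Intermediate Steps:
S(f) = -8 + f**2 (S(f) = -8 + (f + 0)**2 = -8 + f**2)
N(m, l) = 133 (N(m, l) = -3 + (-8 + 12**2) = -3 + (-8 + 144) = -3 + 136 = 133)
21488/(G + 8*56) + 347/N(219, -115) = 21488/(31 + 8*56) + 347/133 = 21488/(31 + 448) + 347*(1/133) = 21488/479 + 347/133 = 3024117/63707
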